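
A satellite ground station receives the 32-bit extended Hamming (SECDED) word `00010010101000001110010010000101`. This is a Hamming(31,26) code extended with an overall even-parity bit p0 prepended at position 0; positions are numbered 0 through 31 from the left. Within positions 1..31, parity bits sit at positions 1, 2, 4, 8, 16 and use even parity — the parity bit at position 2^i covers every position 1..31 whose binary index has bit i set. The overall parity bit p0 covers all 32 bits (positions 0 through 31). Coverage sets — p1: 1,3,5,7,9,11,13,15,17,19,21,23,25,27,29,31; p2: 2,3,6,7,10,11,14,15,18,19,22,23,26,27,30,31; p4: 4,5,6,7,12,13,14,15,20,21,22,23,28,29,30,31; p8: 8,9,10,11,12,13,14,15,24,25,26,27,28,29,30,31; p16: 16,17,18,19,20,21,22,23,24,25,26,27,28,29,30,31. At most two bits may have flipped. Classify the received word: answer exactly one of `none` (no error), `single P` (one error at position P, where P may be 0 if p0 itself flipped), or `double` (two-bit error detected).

single 27

s1: b1⊕b3⊕b5⊕b7⊕b9⊕b11⊕b13⊕b15⊕b17⊕b19⊕b21⊕b23⊕b25⊕b27⊕b29⊕b31 = 0⊕1⊕0⊕0⊕0⊕0⊕0⊕0⊕1⊕0⊕1⊕0⊕0⊕0⊕1⊕1 = 1
s2: b2⊕b3⊕b6⊕b7⊕b10⊕b11⊕b14⊕b15⊕b18⊕b19⊕b22⊕b23⊕b26⊕b27⊕b30⊕b31 = 0⊕1⊕1⊕0⊕1⊕0⊕0⊕0⊕1⊕0⊕0⊕0⊕0⊕0⊕0⊕1 = 1
s4: b4⊕b5⊕b6⊕b7⊕b12⊕b13⊕b14⊕b15⊕b20⊕b21⊕b22⊕b23⊕b28⊕b29⊕b30⊕b31 = 0⊕0⊕1⊕0⊕0⊕0⊕0⊕0⊕0⊕1⊕0⊕0⊕0⊕1⊕0⊕1 = 0
s8: b8⊕b9⊕b10⊕b11⊕b12⊕b13⊕b14⊕b15⊕b24⊕b25⊕b26⊕b27⊕b28⊕b29⊕b30⊕b31 = 1⊕0⊕1⊕0⊕0⊕0⊕0⊕0⊕1⊕0⊕0⊕0⊕0⊕1⊕0⊕1 = 1
s16: b16⊕b17⊕b18⊕b19⊕b20⊕b21⊕b22⊕b23⊕b24⊕b25⊕b26⊕b27⊕b28⊕b29⊕b30⊕b31 = 1⊕1⊕1⊕0⊕0⊕1⊕0⊕0⊕1⊕0⊕0⊕0⊕0⊕1⊕0⊕1 = 1
Syndrome (s16...s1) = 11011 → position 27.
Overall parity (XOR of all 32 bits, including p0): 0⊕0⊕0⊕1⊕0⊕0⊕1⊕0⊕1⊕0⊕1⊕0⊕0⊕0⊕0⊕0⊕1⊕1⊕1⊕0⊕0⊕1⊕0⊕0⊕1⊕0⊕0⊕0⊕0⊕1⊕0⊕1 = 1
Overall=1, syndrome position=27 → single-bit error at position 27.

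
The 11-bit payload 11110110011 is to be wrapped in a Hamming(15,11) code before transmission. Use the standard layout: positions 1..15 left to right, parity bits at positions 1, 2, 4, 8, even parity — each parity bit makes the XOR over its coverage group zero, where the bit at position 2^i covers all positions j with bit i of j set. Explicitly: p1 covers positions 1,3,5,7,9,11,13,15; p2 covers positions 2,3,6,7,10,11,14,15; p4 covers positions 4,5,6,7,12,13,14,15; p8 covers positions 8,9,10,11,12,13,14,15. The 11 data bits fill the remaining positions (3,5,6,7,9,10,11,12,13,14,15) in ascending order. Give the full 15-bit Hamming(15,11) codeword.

111111100110011

Place data bits at non-power-of-two positions: b3=1, b5=1, b6=1, b7=1, b9=0, b10=1, b11=1, b12=0, b13=0, b14=1, b15=1.
p1 = XOR of data positions {3,5,7,9,11,13,15} = 1⊕1⊕1⊕0⊕1⊕0⊕1 = 1
p2 = XOR of data positions {3,6,7,10,11,14,15} = 1⊕1⊕1⊕1⊕1⊕1⊕1 = 1
p4 = XOR of data positions {5,6,7,12,13,14,15} = 1⊕1⊕1⊕0⊕0⊕1⊕1 = 1
p8 = XOR of data positions {9,10,11,12,13,14,15} = 0⊕1⊕1⊕0⊕0⊕1⊕1 = 0
Codeword b1..b15 = 111111100110011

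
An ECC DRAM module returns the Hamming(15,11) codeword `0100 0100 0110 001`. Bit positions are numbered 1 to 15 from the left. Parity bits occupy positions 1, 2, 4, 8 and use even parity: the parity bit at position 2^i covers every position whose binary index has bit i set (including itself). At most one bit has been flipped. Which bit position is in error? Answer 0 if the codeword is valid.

s1: b1⊕b3⊕b5⊕b7⊕b9⊕b11⊕b13⊕b15 = 0⊕0⊕0⊕0⊕0⊕1⊕0⊕1 = 0
s2: b2⊕b3⊕b6⊕b7⊕b10⊕b11⊕b14⊕b15 = 1⊕0⊕1⊕0⊕1⊕1⊕0⊕1 = 1
s4: b4⊕b5⊕b6⊕b7⊕b12⊕b13⊕b14⊕b15 = 0⊕0⊕1⊕0⊕0⊕0⊕0⊕1 = 0
s8: b8⊕b9⊕b10⊕b11⊕b12⊕b13⊕b14⊕b15 = 0⊕0⊕1⊕1⊕0⊕0⊕0⊕1 = 1
Syndrome (s8...s1) = 1010 → position 10.

10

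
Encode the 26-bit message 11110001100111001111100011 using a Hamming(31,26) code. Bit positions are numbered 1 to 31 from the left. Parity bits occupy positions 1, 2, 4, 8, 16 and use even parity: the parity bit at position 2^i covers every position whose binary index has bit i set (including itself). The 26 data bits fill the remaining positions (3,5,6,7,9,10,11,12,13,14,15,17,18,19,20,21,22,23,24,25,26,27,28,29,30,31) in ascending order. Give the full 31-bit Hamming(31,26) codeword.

Place data bits at non-power-of-two positions: b3=1, b5=1, b6=1, b7=1, b9=0, b10=0, b11=0, b12=1, b13=1, b14=0, b15=0, b17=1, b18=1, b19=1, b20=0, b21=0, b22=1, b23=1, b24=1, b25=1, b26=1, b27=0, b28=0, b29=0, b30=1, b31=1.
p1 = XOR of data positions {3,5,7,9,11,13,15,17,19,21,23,25,27,29,31} = 1⊕1⊕1⊕0⊕0⊕1⊕0⊕1⊕1⊕0⊕1⊕1⊕0⊕0⊕1 = 1
p2 = XOR of data positions {3,6,7,10,11,14,15,18,19,22,23,26,27,30,31} = 1⊕1⊕1⊕0⊕0⊕0⊕0⊕1⊕1⊕1⊕1⊕1⊕0⊕1⊕1 = 0
p4 = XOR of data positions {5,6,7,12,13,14,15,20,21,22,23,28,29,30,31} = 1⊕1⊕1⊕1⊕1⊕0⊕0⊕0⊕0⊕1⊕1⊕0⊕0⊕1⊕1 = 1
p8 = XOR of data positions {9,10,11,12,13,14,15,24,25,26,27,28,29,30,31} = 0⊕0⊕0⊕1⊕1⊕0⊕0⊕1⊕1⊕1⊕0⊕0⊕0⊕1⊕1 = 1
p16 = XOR of data positions {17,18,19,20,21,22,23,24,25,26,27,28,29,30,31} = 1⊕1⊕1⊕0⊕0⊕1⊕1⊕1⊕1⊕1⊕0⊕0⊕0⊕1⊕1 = 0
Codeword b1..b31 = 1011111100011000111001111100011

1011111100011000111001111100011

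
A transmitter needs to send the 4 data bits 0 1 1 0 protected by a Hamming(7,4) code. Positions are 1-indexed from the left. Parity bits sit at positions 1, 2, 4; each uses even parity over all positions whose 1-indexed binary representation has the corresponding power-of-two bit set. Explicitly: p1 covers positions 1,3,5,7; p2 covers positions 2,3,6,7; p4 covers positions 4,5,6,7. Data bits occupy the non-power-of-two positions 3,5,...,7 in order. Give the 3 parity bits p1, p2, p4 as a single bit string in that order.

Place data bits at non-power-of-two positions: b3=0, b5=1, b6=1, b7=0.
p1 = XOR of data positions {3,5,7} = 0⊕1⊕0 = 1
p2 = XOR of data positions {3,6,7} = 0⊕1⊕0 = 1
p4 = XOR of data positions {5,6,7} = 1⊕1⊕0 = 0
Parity bits p1,p2,p4 = 110

110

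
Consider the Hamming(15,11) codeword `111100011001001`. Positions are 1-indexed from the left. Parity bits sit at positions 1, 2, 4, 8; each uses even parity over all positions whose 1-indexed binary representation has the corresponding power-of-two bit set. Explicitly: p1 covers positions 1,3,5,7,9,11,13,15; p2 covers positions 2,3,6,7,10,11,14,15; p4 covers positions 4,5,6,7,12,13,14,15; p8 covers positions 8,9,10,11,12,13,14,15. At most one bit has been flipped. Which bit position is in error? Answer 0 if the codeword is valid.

6

s1: b1⊕b3⊕b5⊕b7⊕b9⊕b11⊕b13⊕b15 = 1⊕1⊕0⊕0⊕1⊕0⊕0⊕1 = 0
s2: b2⊕b3⊕b6⊕b7⊕b10⊕b11⊕b14⊕b15 = 1⊕1⊕0⊕0⊕0⊕0⊕0⊕1 = 1
s4: b4⊕b5⊕b6⊕b7⊕b12⊕b13⊕b14⊕b15 = 1⊕0⊕0⊕0⊕1⊕0⊕0⊕1 = 1
s8: b8⊕b9⊕b10⊕b11⊕b12⊕b13⊕b14⊕b15 = 1⊕1⊕0⊕0⊕1⊕0⊕0⊕1 = 0
Syndrome (s8...s1) = 0110 → position 6.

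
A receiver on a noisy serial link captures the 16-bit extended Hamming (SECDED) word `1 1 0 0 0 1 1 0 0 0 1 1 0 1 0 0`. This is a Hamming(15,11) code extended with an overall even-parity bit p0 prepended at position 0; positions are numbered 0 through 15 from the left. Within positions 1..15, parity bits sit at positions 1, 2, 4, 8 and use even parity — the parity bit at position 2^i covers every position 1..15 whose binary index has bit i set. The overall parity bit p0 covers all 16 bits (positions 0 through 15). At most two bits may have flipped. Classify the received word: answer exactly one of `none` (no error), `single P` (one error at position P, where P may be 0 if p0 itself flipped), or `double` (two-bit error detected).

single 14

s1: b1⊕b3⊕b5⊕b7⊕b9⊕b11⊕b13⊕b15 = 1⊕0⊕1⊕0⊕0⊕1⊕1⊕0 = 0
s2: b2⊕b3⊕b6⊕b7⊕b10⊕b11⊕b14⊕b15 = 0⊕0⊕1⊕0⊕1⊕1⊕0⊕0 = 1
s4: b4⊕b5⊕b6⊕b7⊕b12⊕b13⊕b14⊕b15 = 0⊕1⊕1⊕0⊕0⊕1⊕0⊕0 = 1
s8: b8⊕b9⊕b10⊕b11⊕b12⊕b13⊕b14⊕b15 = 0⊕0⊕1⊕1⊕0⊕1⊕0⊕0 = 1
Syndrome (s8...s1) = 1110 → position 14.
Overall parity (XOR of all 16 bits, including p0): 1⊕1⊕0⊕0⊕0⊕1⊕1⊕0⊕0⊕0⊕1⊕1⊕0⊕1⊕0⊕0 = 1
Overall=1, syndrome position=14 → single-bit error at position 14.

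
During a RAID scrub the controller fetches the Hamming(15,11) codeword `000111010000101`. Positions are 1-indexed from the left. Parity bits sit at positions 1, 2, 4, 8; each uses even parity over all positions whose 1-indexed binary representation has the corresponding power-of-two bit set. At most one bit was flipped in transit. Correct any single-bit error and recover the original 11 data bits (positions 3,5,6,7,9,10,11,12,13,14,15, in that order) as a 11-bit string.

s1: b1⊕b3⊕b5⊕b7⊕b9⊕b11⊕b13⊕b15 = 0⊕0⊕1⊕0⊕0⊕0⊕1⊕1 = 1
s2: b2⊕b3⊕b6⊕b7⊕b10⊕b11⊕b14⊕b15 = 0⊕0⊕1⊕0⊕0⊕0⊕0⊕1 = 0
s4: b4⊕b5⊕b6⊕b7⊕b12⊕b13⊕b14⊕b15 = 1⊕1⊕1⊕0⊕0⊕1⊕0⊕1 = 1
s8: b8⊕b9⊕b10⊕b11⊕b12⊕b13⊕b14⊕b15 = 1⊕0⊕0⊕0⊕0⊕1⊕0⊕1 = 1
Syndrome (s8...s1) = 1101 → position 13.
Flip bit 13: corrected codeword = 000111010000001
Data bits at positions 3,5,6,7,9,10,11,12,13,14,15: 01100000001

01100000001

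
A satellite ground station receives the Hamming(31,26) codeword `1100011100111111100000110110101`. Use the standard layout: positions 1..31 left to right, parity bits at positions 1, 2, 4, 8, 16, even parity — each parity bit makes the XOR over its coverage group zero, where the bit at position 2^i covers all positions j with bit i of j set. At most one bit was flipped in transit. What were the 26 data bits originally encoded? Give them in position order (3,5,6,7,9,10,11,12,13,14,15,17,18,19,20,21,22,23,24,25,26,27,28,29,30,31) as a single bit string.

00110010111100000110110101

s1: b1⊕b3⊕b5⊕b7⊕b9⊕b11⊕b13⊕b15⊕b17⊕b19⊕b21⊕b23⊕b25⊕b27⊕b29⊕b31 = 1⊕0⊕0⊕1⊕0⊕1⊕1⊕1⊕1⊕0⊕0⊕1⊕0⊕1⊕1⊕1 = 0
s2: b2⊕b3⊕b6⊕b7⊕b10⊕b11⊕b14⊕b15⊕b18⊕b19⊕b22⊕b23⊕b26⊕b27⊕b30⊕b31 = 1⊕0⊕1⊕1⊕0⊕1⊕1⊕1⊕0⊕0⊕0⊕1⊕1⊕1⊕0⊕1 = 0
s4: b4⊕b5⊕b6⊕b7⊕b12⊕b13⊕b14⊕b15⊕b20⊕b21⊕b22⊕b23⊕b28⊕b29⊕b30⊕b31 = 0⊕0⊕1⊕1⊕1⊕1⊕1⊕1⊕0⊕0⊕0⊕1⊕0⊕1⊕0⊕1 = 1
s8: b8⊕b9⊕b10⊕b11⊕b12⊕b13⊕b14⊕b15⊕b24⊕b25⊕b26⊕b27⊕b28⊕b29⊕b30⊕b31 = 1⊕0⊕0⊕1⊕1⊕1⊕1⊕1⊕1⊕0⊕1⊕1⊕0⊕1⊕0⊕1 = 1
s16: b16⊕b17⊕b18⊕b19⊕b20⊕b21⊕b22⊕b23⊕b24⊕b25⊕b26⊕b27⊕b28⊕b29⊕b30⊕b31 = 1⊕1⊕0⊕0⊕0⊕0⊕0⊕1⊕1⊕0⊕1⊕1⊕0⊕1⊕0⊕1 = 0
Syndrome (s16...s1) = 01100 → position 12.
Flip bit 12: corrected codeword = 1100011100101111100000110110101
Data bits at positions 3,5,6,7,9,10,11,12,13,14,15,17,18,19,20,21,22,23,24,25,26,27,28,29,30,31: 00110010111100000110110101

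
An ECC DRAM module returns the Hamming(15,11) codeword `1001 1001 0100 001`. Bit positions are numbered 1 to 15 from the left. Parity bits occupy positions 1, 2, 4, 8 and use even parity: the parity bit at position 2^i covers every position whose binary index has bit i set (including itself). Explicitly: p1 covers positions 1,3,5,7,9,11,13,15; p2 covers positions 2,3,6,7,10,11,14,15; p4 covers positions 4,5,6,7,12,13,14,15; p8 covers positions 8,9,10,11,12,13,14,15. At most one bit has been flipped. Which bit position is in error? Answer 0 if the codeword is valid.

13

s1: b1⊕b3⊕b5⊕b7⊕b9⊕b11⊕b13⊕b15 = 1⊕0⊕1⊕0⊕0⊕0⊕0⊕1 = 1
s2: b2⊕b3⊕b6⊕b7⊕b10⊕b11⊕b14⊕b15 = 0⊕0⊕0⊕0⊕1⊕0⊕0⊕1 = 0
s4: b4⊕b5⊕b6⊕b7⊕b12⊕b13⊕b14⊕b15 = 1⊕1⊕0⊕0⊕0⊕0⊕0⊕1 = 1
s8: b8⊕b9⊕b10⊕b11⊕b12⊕b13⊕b14⊕b15 = 1⊕0⊕1⊕0⊕0⊕0⊕0⊕1 = 1
Syndrome (s8...s1) = 1101 → position 13.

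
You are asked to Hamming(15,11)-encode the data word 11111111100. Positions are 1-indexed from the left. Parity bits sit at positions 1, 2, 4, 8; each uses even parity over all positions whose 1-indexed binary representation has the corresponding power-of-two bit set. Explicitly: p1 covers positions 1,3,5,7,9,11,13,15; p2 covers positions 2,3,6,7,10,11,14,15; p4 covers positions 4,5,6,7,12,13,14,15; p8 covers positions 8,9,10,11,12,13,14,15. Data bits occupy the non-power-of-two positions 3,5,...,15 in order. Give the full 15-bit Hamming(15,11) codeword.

Place data bits at non-power-of-two positions: b3=1, b5=1, b6=1, b7=1, b9=1, b10=1, b11=1, b12=1, b13=1, b14=0, b15=0.
p1 = XOR of data positions {3,5,7,9,11,13,15} = 1⊕1⊕1⊕1⊕1⊕1⊕0 = 0
p2 = XOR of data positions {3,6,7,10,11,14,15} = 1⊕1⊕1⊕1⊕1⊕0⊕0 = 1
p4 = XOR of data positions {5,6,7,12,13,14,15} = 1⊕1⊕1⊕1⊕1⊕0⊕0 = 1
p8 = XOR of data positions {9,10,11,12,13,14,15} = 1⊕1⊕1⊕1⊕1⊕0⊕0 = 1
Codeword b1..b15 = 011111111111100

011111111111100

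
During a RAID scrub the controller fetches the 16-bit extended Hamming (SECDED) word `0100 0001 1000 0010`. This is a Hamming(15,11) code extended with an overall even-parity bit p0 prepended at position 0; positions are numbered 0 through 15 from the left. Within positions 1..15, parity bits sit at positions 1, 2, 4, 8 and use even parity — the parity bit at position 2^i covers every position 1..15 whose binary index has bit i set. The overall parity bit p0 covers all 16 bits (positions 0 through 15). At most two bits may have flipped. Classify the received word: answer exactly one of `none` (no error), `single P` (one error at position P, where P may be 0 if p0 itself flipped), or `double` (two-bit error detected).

none

s1: b1⊕b3⊕b5⊕b7⊕b9⊕b11⊕b13⊕b15 = 1⊕0⊕0⊕1⊕0⊕0⊕0⊕0 = 0
s2: b2⊕b3⊕b6⊕b7⊕b10⊕b11⊕b14⊕b15 = 0⊕0⊕0⊕1⊕0⊕0⊕1⊕0 = 0
s4: b4⊕b5⊕b6⊕b7⊕b12⊕b13⊕b14⊕b15 = 0⊕0⊕0⊕1⊕0⊕0⊕1⊕0 = 0
s8: b8⊕b9⊕b10⊕b11⊕b12⊕b13⊕b14⊕b15 = 1⊕0⊕0⊕0⊕0⊕0⊕1⊕0 = 0
Syndrome (s8...s1) = 0000 → position 0 (no error).
Overall parity (XOR of all 16 bits, including p0): 0⊕1⊕0⊕0⊕0⊕0⊕0⊕1⊕1⊕0⊕0⊕0⊕0⊕0⊕1⊕0 = 0
Overall=0, syndrome position=0 → no error.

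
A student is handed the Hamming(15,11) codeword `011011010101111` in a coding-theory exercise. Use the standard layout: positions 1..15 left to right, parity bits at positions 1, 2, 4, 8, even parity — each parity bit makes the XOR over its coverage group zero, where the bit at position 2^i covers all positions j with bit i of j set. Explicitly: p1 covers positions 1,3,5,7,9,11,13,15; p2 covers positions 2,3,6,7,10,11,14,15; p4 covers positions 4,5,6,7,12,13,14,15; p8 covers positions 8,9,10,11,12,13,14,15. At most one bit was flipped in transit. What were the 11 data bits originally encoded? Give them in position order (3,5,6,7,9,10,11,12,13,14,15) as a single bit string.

11100101111

s1: b1⊕b3⊕b5⊕b7⊕b9⊕b11⊕b13⊕b15 = 0⊕1⊕1⊕0⊕0⊕0⊕1⊕1 = 0
s2: b2⊕b3⊕b6⊕b7⊕b10⊕b11⊕b14⊕b15 = 1⊕1⊕1⊕0⊕1⊕0⊕1⊕1 = 0
s4: b4⊕b5⊕b6⊕b7⊕b12⊕b13⊕b14⊕b15 = 0⊕1⊕1⊕0⊕1⊕1⊕1⊕1 = 0
s8: b8⊕b9⊕b10⊕b11⊕b12⊕b13⊕b14⊕b15 = 1⊕0⊕1⊕0⊕1⊕1⊕1⊕1 = 0
Syndrome (s8...s1) = 0000 → position 0 (no error).
No correction needed.
Data bits at positions 3,5,6,7,9,10,11,12,13,14,15: 11100101111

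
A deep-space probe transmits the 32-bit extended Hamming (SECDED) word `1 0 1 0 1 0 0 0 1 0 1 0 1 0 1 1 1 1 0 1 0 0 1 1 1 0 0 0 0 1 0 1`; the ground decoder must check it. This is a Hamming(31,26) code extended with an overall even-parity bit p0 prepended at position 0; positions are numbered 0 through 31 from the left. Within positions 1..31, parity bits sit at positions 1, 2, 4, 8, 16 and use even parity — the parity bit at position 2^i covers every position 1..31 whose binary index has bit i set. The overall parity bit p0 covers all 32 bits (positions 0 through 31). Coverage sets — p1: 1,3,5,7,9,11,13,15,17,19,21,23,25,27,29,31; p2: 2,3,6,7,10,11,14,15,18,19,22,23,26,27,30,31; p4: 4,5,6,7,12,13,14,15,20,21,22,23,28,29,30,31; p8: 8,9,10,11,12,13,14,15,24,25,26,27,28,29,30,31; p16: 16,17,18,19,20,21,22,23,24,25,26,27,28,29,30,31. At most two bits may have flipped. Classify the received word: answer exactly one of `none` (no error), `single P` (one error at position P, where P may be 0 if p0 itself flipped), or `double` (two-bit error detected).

s1: b1⊕b3⊕b5⊕b7⊕b9⊕b11⊕b13⊕b15⊕b17⊕b19⊕b21⊕b23⊕b25⊕b27⊕b29⊕b31 = 0⊕0⊕0⊕0⊕0⊕0⊕0⊕1⊕1⊕1⊕0⊕1⊕0⊕0⊕1⊕1 = 0
s2: b2⊕b3⊕b6⊕b7⊕b10⊕b11⊕b14⊕b15⊕b18⊕b19⊕b22⊕b23⊕b26⊕b27⊕b30⊕b31 = 1⊕0⊕0⊕0⊕1⊕0⊕1⊕1⊕0⊕1⊕1⊕1⊕0⊕0⊕0⊕1 = 0
s4: b4⊕b5⊕b6⊕b7⊕b12⊕b13⊕b14⊕b15⊕b20⊕b21⊕b22⊕b23⊕b28⊕b29⊕b30⊕b31 = 1⊕0⊕0⊕0⊕1⊕0⊕1⊕1⊕0⊕0⊕1⊕1⊕0⊕1⊕0⊕1 = 0
s8: b8⊕b9⊕b10⊕b11⊕b12⊕b13⊕b14⊕b15⊕b24⊕b25⊕b26⊕b27⊕b28⊕b29⊕b30⊕b31 = 1⊕0⊕1⊕0⊕1⊕0⊕1⊕1⊕1⊕0⊕0⊕0⊕0⊕1⊕0⊕1 = 0
s16: b16⊕b17⊕b18⊕b19⊕b20⊕b21⊕b22⊕b23⊕b24⊕b25⊕b26⊕b27⊕b28⊕b29⊕b30⊕b31 = 1⊕1⊕0⊕1⊕0⊕0⊕1⊕1⊕1⊕0⊕0⊕0⊕0⊕1⊕0⊕1 = 0
Syndrome (s16...s1) = 00000 → position 0 (no error).
Overall parity (XOR of all 32 bits, including p0): 1⊕0⊕1⊕0⊕1⊕0⊕0⊕0⊕1⊕0⊕1⊕0⊕1⊕0⊕1⊕1⊕1⊕1⊕0⊕1⊕0⊕0⊕1⊕1⊕1⊕0⊕0⊕0⊕0⊕1⊕0⊕1 = 0
Overall=0, syndrome position=0 → no error.

none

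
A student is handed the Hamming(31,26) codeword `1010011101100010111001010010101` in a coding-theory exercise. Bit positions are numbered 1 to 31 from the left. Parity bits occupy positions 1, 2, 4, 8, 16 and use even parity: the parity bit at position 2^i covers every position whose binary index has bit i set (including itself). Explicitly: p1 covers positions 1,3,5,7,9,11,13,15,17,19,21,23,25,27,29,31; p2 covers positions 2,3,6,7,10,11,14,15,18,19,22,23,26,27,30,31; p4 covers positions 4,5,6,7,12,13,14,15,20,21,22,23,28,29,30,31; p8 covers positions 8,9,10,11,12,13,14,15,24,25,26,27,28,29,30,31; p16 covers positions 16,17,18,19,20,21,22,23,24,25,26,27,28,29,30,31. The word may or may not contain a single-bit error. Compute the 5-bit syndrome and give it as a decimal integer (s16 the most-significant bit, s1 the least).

s1: b1⊕b3⊕b5⊕b7⊕b9⊕b11⊕b13⊕b15⊕b17⊕b19⊕b21⊕b23⊕b25⊕b27⊕b29⊕b31 = 1⊕1⊕0⊕1⊕0⊕1⊕0⊕1⊕1⊕1⊕0⊕0⊕0⊕1⊕1⊕1 = 0
s2: b2⊕b3⊕b6⊕b7⊕b10⊕b11⊕b14⊕b15⊕b18⊕b19⊕b22⊕b23⊕b26⊕b27⊕b30⊕b31 = 0⊕1⊕1⊕1⊕1⊕1⊕0⊕1⊕1⊕1⊕1⊕0⊕0⊕1⊕0⊕1 = 1
s4: b4⊕b5⊕b6⊕b7⊕b12⊕b13⊕b14⊕b15⊕b20⊕b21⊕b22⊕b23⊕b28⊕b29⊕b30⊕b31 = 0⊕0⊕1⊕1⊕0⊕0⊕0⊕1⊕0⊕0⊕1⊕0⊕0⊕1⊕0⊕1 = 0
s8: b8⊕b9⊕b10⊕b11⊕b12⊕b13⊕b14⊕b15⊕b24⊕b25⊕b26⊕b27⊕b28⊕b29⊕b30⊕b31 = 1⊕0⊕1⊕1⊕0⊕0⊕0⊕1⊕1⊕0⊕0⊕1⊕0⊕1⊕0⊕1 = 0
s16: b16⊕b17⊕b18⊕b19⊕b20⊕b21⊕b22⊕b23⊕b24⊕b25⊕b26⊕b27⊕b28⊕b29⊕b30⊕b31 = 0⊕1⊕1⊕1⊕0⊕0⊕1⊕0⊕1⊕0⊕0⊕1⊕0⊕1⊕0⊕1 = 0
Syndrome (s16...s1) = 00010 → position 2.

2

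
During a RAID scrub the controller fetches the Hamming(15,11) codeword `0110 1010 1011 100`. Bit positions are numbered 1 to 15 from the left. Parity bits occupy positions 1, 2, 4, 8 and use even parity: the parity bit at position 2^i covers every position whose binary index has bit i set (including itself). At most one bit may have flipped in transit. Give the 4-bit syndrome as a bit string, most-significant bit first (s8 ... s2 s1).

0000

s1: b1⊕b3⊕b5⊕b7⊕b9⊕b11⊕b13⊕b15 = 0⊕1⊕1⊕1⊕1⊕1⊕1⊕0 = 0
s2: b2⊕b3⊕b6⊕b7⊕b10⊕b11⊕b14⊕b15 = 1⊕1⊕0⊕1⊕0⊕1⊕0⊕0 = 0
s4: b4⊕b5⊕b6⊕b7⊕b12⊕b13⊕b14⊕b15 = 0⊕1⊕0⊕1⊕1⊕1⊕0⊕0 = 0
s8: b8⊕b9⊕b10⊕b11⊕b12⊕b13⊕b14⊕b15 = 0⊕1⊕0⊕1⊕1⊕1⊕0⊕0 = 0
Syndrome (s8...s1) = 0000 → position 0 (no error).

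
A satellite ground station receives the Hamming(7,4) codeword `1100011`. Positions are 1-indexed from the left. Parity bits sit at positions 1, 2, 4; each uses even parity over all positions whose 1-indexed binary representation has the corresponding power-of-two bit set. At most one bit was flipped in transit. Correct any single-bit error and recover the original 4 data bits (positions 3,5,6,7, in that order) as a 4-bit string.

0011

s1: b1⊕b3⊕b5⊕b7 = 1⊕0⊕0⊕1 = 0
s2: b2⊕b3⊕b6⊕b7 = 1⊕0⊕1⊕1 = 1
s4: b4⊕b5⊕b6⊕b7 = 0⊕0⊕1⊕1 = 0
Syndrome (s4...s1) = 010 → position 2.
Flip bit 2: corrected codeword = 1000011
Data bits at positions 3,5,6,7: 0011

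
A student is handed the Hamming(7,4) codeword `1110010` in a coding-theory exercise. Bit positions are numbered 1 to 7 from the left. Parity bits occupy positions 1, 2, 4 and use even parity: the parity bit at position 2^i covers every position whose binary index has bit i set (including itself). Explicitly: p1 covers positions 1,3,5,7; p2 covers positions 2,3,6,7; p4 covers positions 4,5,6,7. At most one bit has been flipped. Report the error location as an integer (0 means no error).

6

s1: b1⊕b3⊕b5⊕b7 = 1⊕1⊕0⊕0 = 0
s2: b2⊕b3⊕b6⊕b7 = 1⊕1⊕1⊕0 = 1
s4: b4⊕b5⊕b6⊕b7 = 0⊕0⊕1⊕0 = 1
Syndrome (s4...s1) = 110 → position 6.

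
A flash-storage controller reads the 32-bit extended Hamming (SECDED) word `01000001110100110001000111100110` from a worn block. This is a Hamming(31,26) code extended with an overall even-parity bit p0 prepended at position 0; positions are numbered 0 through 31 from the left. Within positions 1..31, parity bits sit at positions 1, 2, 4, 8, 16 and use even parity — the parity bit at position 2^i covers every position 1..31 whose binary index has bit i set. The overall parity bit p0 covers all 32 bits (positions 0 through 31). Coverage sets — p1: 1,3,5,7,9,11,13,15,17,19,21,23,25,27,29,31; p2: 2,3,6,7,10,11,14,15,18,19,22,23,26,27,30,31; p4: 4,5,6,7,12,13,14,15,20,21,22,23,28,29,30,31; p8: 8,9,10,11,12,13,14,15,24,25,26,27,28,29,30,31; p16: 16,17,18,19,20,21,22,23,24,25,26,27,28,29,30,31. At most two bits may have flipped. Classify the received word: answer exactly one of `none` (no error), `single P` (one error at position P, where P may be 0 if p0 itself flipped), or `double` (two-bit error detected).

s1: b1⊕b3⊕b5⊕b7⊕b9⊕b11⊕b13⊕b15⊕b17⊕b19⊕b21⊕b23⊕b25⊕b27⊕b29⊕b31 = 1⊕0⊕0⊕1⊕1⊕1⊕0⊕1⊕0⊕1⊕0⊕1⊕1⊕0⊕1⊕0 = 1
s2: b2⊕b3⊕b6⊕b7⊕b10⊕b11⊕b14⊕b15⊕b18⊕b19⊕b22⊕b23⊕b26⊕b27⊕b30⊕b31 = 0⊕0⊕0⊕1⊕0⊕1⊕1⊕1⊕0⊕1⊕0⊕1⊕1⊕0⊕1⊕0 = 0
s4: b4⊕b5⊕b6⊕b7⊕b12⊕b13⊕b14⊕b15⊕b20⊕b21⊕b22⊕b23⊕b28⊕b29⊕b30⊕b31 = 0⊕0⊕0⊕1⊕0⊕0⊕1⊕1⊕0⊕0⊕0⊕1⊕0⊕1⊕1⊕0 = 0
s8: b8⊕b9⊕b10⊕b11⊕b12⊕b13⊕b14⊕b15⊕b24⊕b25⊕b26⊕b27⊕b28⊕b29⊕b30⊕b31 = 1⊕1⊕0⊕1⊕0⊕0⊕1⊕1⊕1⊕1⊕1⊕0⊕0⊕1⊕1⊕0 = 0
s16: b16⊕b17⊕b18⊕b19⊕b20⊕b21⊕b22⊕b23⊕b24⊕b25⊕b26⊕b27⊕b28⊕b29⊕b30⊕b31 = 0⊕0⊕0⊕1⊕0⊕0⊕0⊕1⊕1⊕1⊕1⊕0⊕0⊕1⊕1⊕0 = 1
Syndrome (s16...s1) = 10001 → position 17.
Overall parity (XOR of all 32 bits, including p0): 0⊕1⊕0⊕0⊕0⊕0⊕0⊕1⊕1⊕1⊕0⊕1⊕0⊕0⊕1⊕1⊕0⊕0⊕0⊕1⊕0⊕0⊕0⊕1⊕1⊕1⊕1⊕0⊕0⊕1⊕1⊕0 = 0
Overall=0, syndrome position=17 → double-bit error detected (uncorrectable).

double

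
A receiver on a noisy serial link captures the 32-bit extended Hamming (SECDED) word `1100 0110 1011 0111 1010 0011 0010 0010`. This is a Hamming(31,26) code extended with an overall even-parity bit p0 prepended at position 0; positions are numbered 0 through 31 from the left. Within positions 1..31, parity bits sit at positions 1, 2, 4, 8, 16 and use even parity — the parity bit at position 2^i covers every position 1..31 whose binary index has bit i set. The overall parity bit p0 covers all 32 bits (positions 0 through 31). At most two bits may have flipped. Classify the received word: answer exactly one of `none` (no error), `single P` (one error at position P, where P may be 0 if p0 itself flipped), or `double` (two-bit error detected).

none

s1: b1⊕b3⊕b5⊕b7⊕b9⊕b11⊕b13⊕b15⊕b17⊕b19⊕b21⊕b23⊕b25⊕b27⊕b29⊕b31 = 1⊕0⊕1⊕0⊕0⊕1⊕1⊕1⊕0⊕0⊕0⊕1⊕0⊕0⊕0⊕0 = 0
s2: b2⊕b3⊕b6⊕b7⊕b10⊕b11⊕b14⊕b15⊕b18⊕b19⊕b22⊕b23⊕b26⊕b27⊕b30⊕b31 = 0⊕0⊕1⊕0⊕1⊕1⊕1⊕1⊕1⊕0⊕1⊕1⊕1⊕0⊕1⊕0 = 0
s4: b4⊕b5⊕b6⊕b7⊕b12⊕b13⊕b14⊕b15⊕b20⊕b21⊕b22⊕b23⊕b28⊕b29⊕b30⊕b31 = 0⊕1⊕1⊕0⊕0⊕1⊕1⊕1⊕0⊕0⊕1⊕1⊕0⊕0⊕1⊕0 = 0
s8: b8⊕b9⊕b10⊕b11⊕b12⊕b13⊕b14⊕b15⊕b24⊕b25⊕b26⊕b27⊕b28⊕b29⊕b30⊕b31 = 1⊕0⊕1⊕1⊕0⊕1⊕1⊕1⊕0⊕0⊕1⊕0⊕0⊕0⊕1⊕0 = 0
s16: b16⊕b17⊕b18⊕b19⊕b20⊕b21⊕b22⊕b23⊕b24⊕b25⊕b26⊕b27⊕b28⊕b29⊕b30⊕b31 = 1⊕0⊕1⊕0⊕0⊕0⊕1⊕1⊕0⊕0⊕1⊕0⊕0⊕0⊕1⊕0 = 0
Syndrome (s16...s1) = 00000 → position 0 (no error).
Overall parity (XOR of all 32 bits, including p0): 1⊕1⊕0⊕0⊕0⊕1⊕1⊕0⊕1⊕0⊕1⊕1⊕0⊕1⊕1⊕1⊕1⊕0⊕1⊕0⊕0⊕0⊕1⊕1⊕0⊕0⊕1⊕0⊕0⊕0⊕1⊕0 = 0
Overall=0, syndrome position=0 → no error.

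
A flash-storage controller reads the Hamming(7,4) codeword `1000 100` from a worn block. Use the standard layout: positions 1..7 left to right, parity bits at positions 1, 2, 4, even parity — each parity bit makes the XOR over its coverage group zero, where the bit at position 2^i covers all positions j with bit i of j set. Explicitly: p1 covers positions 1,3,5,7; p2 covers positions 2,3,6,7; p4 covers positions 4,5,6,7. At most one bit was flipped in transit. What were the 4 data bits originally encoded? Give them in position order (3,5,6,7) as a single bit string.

s1: b1⊕b3⊕b5⊕b7 = 1⊕0⊕1⊕0 = 0
s2: b2⊕b3⊕b6⊕b7 = 0⊕0⊕0⊕0 = 0
s4: b4⊕b5⊕b6⊕b7 = 0⊕1⊕0⊕0 = 1
Syndrome (s4...s1) = 100 → position 4.
Flip bit 4: corrected codeword = 1001100
Data bits at positions 3,5,6,7: 0100

0100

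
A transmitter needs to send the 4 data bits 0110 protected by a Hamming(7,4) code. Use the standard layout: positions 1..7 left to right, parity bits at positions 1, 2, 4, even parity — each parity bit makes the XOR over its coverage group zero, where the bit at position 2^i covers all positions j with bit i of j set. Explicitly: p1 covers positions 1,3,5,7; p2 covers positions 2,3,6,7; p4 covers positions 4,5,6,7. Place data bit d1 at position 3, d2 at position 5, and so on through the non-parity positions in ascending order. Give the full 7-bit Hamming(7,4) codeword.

1100110

Place data bits at non-power-of-two positions: b3=0, b5=1, b6=1, b7=0.
p1 = XOR of data positions {3,5,7} = 0⊕1⊕0 = 1
p2 = XOR of data positions {3,6,7} = 0⊕1⊕0 = 1
p4 = XOR of data positions {5,6,7} = 1⊕1⊕0 = 0
Codeword b1..b7 = 1100110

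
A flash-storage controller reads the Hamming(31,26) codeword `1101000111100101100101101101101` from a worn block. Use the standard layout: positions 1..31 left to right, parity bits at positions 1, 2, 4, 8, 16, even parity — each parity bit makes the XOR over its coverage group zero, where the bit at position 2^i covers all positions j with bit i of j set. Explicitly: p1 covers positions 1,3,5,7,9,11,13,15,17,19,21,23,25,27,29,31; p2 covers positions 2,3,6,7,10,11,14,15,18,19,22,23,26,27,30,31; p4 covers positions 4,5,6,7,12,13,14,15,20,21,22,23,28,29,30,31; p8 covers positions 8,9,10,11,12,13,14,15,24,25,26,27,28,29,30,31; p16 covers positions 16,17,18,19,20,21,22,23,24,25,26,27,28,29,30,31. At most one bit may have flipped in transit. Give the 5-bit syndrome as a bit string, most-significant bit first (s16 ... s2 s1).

s1: b1⊕b3⊕b5⊕b7⊕b9⊕b11⊕b13⊕b15⊕b17⊕b19⊕b21⊕b23⊕b25⊕b27⊕b29⊕b31 = 1⊕0⊕0⊕0⊕1⊕1⊕0⊕0⊕1⊕0⊕0⊕1⊕1⊕0⊕1⊕1 = 0
s2: b2⊕b3⊕b6⊕b7⊕b10⊕b11⊕b14⊕b15⊕b18⊕b19⊕b22⊕b23⊕b26⊕b27⊕b30⊕b31 = 1⊕0⊕0⊕0⊕1⊕1⊕1⊕0⊕0⊕0⊕1⊕1⊕1⊕0⊕0⊕1 = 0
s4: b4⊕b5⊕b6⊕b7⊕b12⊕b13⊕b14⊕b15⊕b20⊕b21⊕b22⊕b23⊕b28⊕b29⊕b30⊕b31 = 1⊕0⊕0⊕0⊕0⊕0⊕1⊕0⊕1⊕0⊕1⊕1⊕1⊕1⊕0⊕1 = 0
s8: b8⊕b9⊕b10⊕b11⊕b12⊕b13⊕b14⊕b15⊕b24⊕b25⊕b26⊕b27⊕b28⊕b29⊕b30⊕b31 = 1⊕1⊕1⊕1⊕0⊕0⊕1⊕0⊕0⊕1⊕1⊕0⊕1⊕1⊕0⊕1 = 0
s16: b16⊕b17⊕b18⊕b19⊕b20⊕b21⊕b22⊕b23⊕b24⊕b25⊕b26⊕b27⊕b28⊕b29⊕b30⊕b31 = 1⊕1⊕0⊕0⊕1⊕0⊕1⊕1⊕0⊕1⊕1⊕0⊕1⊕1⊕0⊕1 = 0
Syndrome (s16...s1) = 00000 → position 0 (no error).

00000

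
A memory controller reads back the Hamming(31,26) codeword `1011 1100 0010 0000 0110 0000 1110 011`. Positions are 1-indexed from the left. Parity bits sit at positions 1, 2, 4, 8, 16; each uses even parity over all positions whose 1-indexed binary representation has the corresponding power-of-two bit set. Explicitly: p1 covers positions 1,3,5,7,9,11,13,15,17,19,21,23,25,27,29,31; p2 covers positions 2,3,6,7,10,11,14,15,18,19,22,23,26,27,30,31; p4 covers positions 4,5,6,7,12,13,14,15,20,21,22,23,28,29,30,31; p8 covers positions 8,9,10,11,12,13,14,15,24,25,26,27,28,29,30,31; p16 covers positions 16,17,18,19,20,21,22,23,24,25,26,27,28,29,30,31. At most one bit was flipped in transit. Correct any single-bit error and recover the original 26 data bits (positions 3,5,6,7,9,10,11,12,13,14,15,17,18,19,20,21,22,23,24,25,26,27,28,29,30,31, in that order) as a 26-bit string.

11100010000011001001110011

s1: b1⊕b3⊕b5⊕b7⊕b9⊕b11⊕b13⊕b15⊕b17⊕b19⊕b21⊕b23⊕b25⊕b27⊕b29⊕b31 = 1⊕1⊕1⊕0⊕0⊕1⊕0⊕0⊕0⊕1⊕0⊕0⊕1⊕1⊕0⊕1 = 0
s2: b2⊕b3⊕b6⊕b7⊕b10⊕b11⊕b14⊕b15⊕b18⊕b19⊕b22⊕b23⊕b26⊕b27⊕b30⊕b31 = 0⊕1⊕1⊕0⊕0⊕1⊕0⊕0⊕1⊕1⊕0⊕0⊕1⊕1⊕1⊕1 = 1
s4: b4⊕b5⊕b6⊕b7⊕b12⊕b13⊕b14⊕b15⊕b20⊕b21⊕b22⊕b23⊕b28⊕b29⊕b30⊕b31 = 1⊕1⊕1⊕0⊕0⊕0⊕0⊕0⊕0⊕0⊕0⊕0⊕0⊕0⊕1⊕1 = 1
s8: b8⊕b9⊕b10⊕b11⊕b12⊕b13⊕b14⊕b15⊕b24⊕b25⊕b26⊕b27⊕b28⊕b29⊕b30⊕b31 = 0⊕0⊕0⊕1⊕0⊕0⊕0⊕0⊕0⊕1⊕1⊕1⊕0⊕0⊕1⊕1 = 0
s16: b16⊕b17⊕b18⊕b19⊕b20⊕b21⊕b22⊕b23⊕b24⊕b25⊕b26⊕b27⊕b28⊕b29⊕b30⊕b31 = 0⊕0⊕1⊕1⊕0⊕0⊕0⊕0⊕0⊕1⊕1⊕1⊕0⊕0⊕1⊕1 = 1
Syndrome (s16...s1) = 10110 → position 22.
Flip bit 22: corrected codeword = 1011110000100000011001001110011
Data bits at positions 3,5,6,7,9,10,11,12,13,14,15,17,18,19,20,21,22,23,24,25,26,27,28,29,30,31: 11100010000011001001110011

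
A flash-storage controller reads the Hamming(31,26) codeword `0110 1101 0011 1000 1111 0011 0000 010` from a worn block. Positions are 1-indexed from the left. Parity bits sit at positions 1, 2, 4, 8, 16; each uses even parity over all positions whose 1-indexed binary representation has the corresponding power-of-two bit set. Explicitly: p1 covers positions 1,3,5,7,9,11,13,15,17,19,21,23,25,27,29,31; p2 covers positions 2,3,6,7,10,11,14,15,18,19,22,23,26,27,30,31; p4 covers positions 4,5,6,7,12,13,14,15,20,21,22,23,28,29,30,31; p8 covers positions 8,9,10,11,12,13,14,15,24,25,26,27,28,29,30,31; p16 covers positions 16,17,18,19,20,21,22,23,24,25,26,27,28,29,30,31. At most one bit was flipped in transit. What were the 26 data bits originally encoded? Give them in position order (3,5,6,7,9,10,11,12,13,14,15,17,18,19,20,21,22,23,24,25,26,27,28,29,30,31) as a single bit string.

11100011100111110110000010

s1: b1⊕b3⊕b5⊕b7⊕b9⊕b11⊕b13⊕b15⊕b17⊕b19⊕b21⊕b23⊕b25⊕b27⊕b29⊕b31 = 0⊕1⊕1⊕0⊕0⊕1⊕1⊕0⊕1⊕1⊕0⊕1⊕0⊕0⊕0⊕0 = 1
s2: b2⊕b3⊕b6⊕b7⊕b10⊕b11⊕b14⊕b15⊕b18⊕b19⊕b22⊕b23⊕b26⊕b27⊕b30⊕b31 = 1⊕1⊕1⊕0⊕0⊕1⊕0⊕0⊕1⊕1⊕0⊕1⊕0⊕0⊕1⊕0 = 0
s4: b4⊕b5⊕b6⊕b7⊕b12⊕b13⊕b14⊕b15⊕b20⊕b21⊕b22⊕b23⊕b28⊕b29⊕b30⊕b31 = 0⊕1⊕1⊕0⊕1⊕1⊕0⊕0⊕1⊕0⊕0⊕1⊕0⊕0⊕1⊕0 = 1
s8: b8⊕b9⊕b10⊕b11⊕b12⊕b13⊕b14⊕b15⊕b24⊕b25⊕b26⊕b27⊕b28⊕b29⊕b30⊕b31 = 1⊕0⊕0⊕1⊕1⊕1⊕0⊕0⊕1⊕0⊕0⊕0⊕0⊕0⊕1⊕0 = 0
s16: b16⊕b17⊕b18⊕b19⊕b20⊕b21⊕b22⊕b23⊕b24⊕b25⊕b26⊕b27⊕b28⊕b29⊕b30⊕b31 = 0⊕1⊕1⊕1⊕1⊕0⊕0⊕1⊕1⊕0⊕0⊕0⊕0⊕0⊕1⊕0 = 1
Syndrome (s16...s1) = 10101 → position 21.
Flip bit 21: corrected codeword = 0110110100111000111110110000010
Data bits at positions 3,5,6,7,9,10,11,12,13,14,15,17,18,19,20,21,22,23,24,25,26,27,28,29,30,31: 11100011100111110110000010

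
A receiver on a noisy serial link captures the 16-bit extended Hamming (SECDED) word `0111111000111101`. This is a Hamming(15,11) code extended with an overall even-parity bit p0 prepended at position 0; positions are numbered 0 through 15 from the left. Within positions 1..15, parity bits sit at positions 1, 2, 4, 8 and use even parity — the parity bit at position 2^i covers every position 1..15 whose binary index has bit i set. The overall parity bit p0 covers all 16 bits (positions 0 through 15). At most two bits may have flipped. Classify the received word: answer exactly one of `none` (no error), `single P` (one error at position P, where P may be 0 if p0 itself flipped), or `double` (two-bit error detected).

single 8

s1: b1⊕b3⊕b5⊕b7⊕b9⊕b11⊕b13⊕b15 = 1⊕1⊕1⊕0⊕0⊕1⊕1⊕1 = 0
s2: b2⊕b3⊕b6⊕b7⊕b10⊕b11⊕b14⊕b15 = 1⊕1⊕1⊕0⊕1⊕1⊕0⊕1 = 0
s4: b4⊕b5⊕b6⊕b7⊕b12⊕b13⊕b14⊕b15 = 1⊕1⊕1⊕0⊕1⊕1⊕0⊕1 = 0
s8: b8⊕b9⊕b10⊕b11⊕b12⊕b13⊕b14⊕b15 = 0⊕0⊕1⊕1⊕1⊕1⊕0⊕1 = 1
Syndrome (s8...s1) = 1000 → position 8.
Overall parity (XOR of all 16 bits, including p0): 0⊕1⊕1⊕1⊕1⊕1⊕1⊕0⊕0⊕0⊕1⊕1⊕1⊕1⊕0⊕1 = 1
Overall=1, syndrome position=8 → single-bit error at position 8.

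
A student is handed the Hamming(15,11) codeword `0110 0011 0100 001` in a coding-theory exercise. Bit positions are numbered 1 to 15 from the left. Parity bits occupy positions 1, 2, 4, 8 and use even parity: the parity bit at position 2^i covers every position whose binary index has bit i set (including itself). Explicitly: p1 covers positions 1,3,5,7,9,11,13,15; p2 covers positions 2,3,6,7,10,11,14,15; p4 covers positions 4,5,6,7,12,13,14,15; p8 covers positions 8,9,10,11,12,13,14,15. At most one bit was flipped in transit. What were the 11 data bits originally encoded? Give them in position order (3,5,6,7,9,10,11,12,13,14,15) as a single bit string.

10010110001

s1: b1⊕b3⊕b5⊕b7⊕b9⊕b11⊕b13⊕b15 = 0⊕1⊕0⊕1⊕0⊕0⊕0⊕1 = 1
s2: b2⊕b3⊕b6⊕b7⊕b10⊕b11⊕b14⊕b15 = 1⊕1⊕0⊕1⊕1⊕0⊕0⊕1 = 1
s4: b4⊕b5⊕b6⊕b7⊕b12⊕b13⊕b14⊕b15 = 0⊕0⊕0⊕1⊕0⊕0⊕0⊕1 = 0
s8: b8⊕b9⊕b10⊕b11⊕b12⊕b13⊕b14⊕b15 = 1⊕0⊕1⊕0⊕0⊕0⊕0⊕1 = 1
Syndrome (s8...s1) = 1011 → position 11.
Flip bit 11: corrected codeword = 011000110110001
Data bits at positions 3,5,6,7,9,10,11,12,13,14,15: 10010110001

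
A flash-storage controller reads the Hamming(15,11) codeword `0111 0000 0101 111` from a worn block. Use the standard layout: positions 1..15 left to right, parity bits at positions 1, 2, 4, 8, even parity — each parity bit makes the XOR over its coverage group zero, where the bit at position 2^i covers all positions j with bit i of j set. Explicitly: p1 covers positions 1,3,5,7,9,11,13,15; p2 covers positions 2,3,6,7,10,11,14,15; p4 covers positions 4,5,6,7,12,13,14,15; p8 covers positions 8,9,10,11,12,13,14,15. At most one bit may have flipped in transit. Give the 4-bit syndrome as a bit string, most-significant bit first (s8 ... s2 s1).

s1: b1⊕b3⊕b5⊕b7⊕b9⊕b11⊕b13⊕b15 = 0⊕1⊕0⊕0⊕0⊕0⊕1⊕1 = 1
s2: b2⊕b3⊕b6⊕b7⊕b10⊕b11⊕b14⊕b15 = 1⊕1⊕0⊕0⊕1⊕0⊕1⊕1 = 1
s4: b4⊕b5⊕b6⊕b7⊕b12⊕b13⊕b14⊕b15 = 1⊕0⊕0⊕0⊕1⊕1⊕1⊕1 = 1
s8: b8⊕b9⊕b10⊕b11⊕b12⊕b13⊕b14⊕b15 = 0⊕0⊕1⊕0⊕1⊕1⊕1⊕1 = 1
Syndrome (s8...s1) = 1111 → position 15.

1111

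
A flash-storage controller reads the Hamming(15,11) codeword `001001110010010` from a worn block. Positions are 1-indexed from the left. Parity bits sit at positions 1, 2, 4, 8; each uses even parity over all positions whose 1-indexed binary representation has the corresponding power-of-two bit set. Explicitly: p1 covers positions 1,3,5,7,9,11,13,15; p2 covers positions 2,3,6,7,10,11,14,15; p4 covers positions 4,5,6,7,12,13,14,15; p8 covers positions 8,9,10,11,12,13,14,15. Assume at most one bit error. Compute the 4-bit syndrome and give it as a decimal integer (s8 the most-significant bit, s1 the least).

s1: b1⊕b3⊕b5⊕b7⊕b9⊕b11⊕b13⊕b15 = 0⊕1⊕0⊕1⊕0⊕1⊕0⊕0 = 1
s2: b2⊕b3⊕b6⊕b7⊕b10⊕b11⊕b14⊕b15 = 0⊕1⊕1⊕1⊕0⊕1⊕1⊕0 = 1
s4: b4⊕b5⊕b6⊕b7⊕b12⊕b13⊕b14⊕b15 = 0⊕0⊕1⊕1⊕0⊕0⊕1⊕0 = 1
s8: b8⊕b9⊕b10⊕b11⊕b12⊕b13⊕b14⊕b15 = 1⊕0⊕0⊕1⊕0⊕0⊕1⊕0 = 1
Syndrome (s8...s1) = 1111 → position 15.

15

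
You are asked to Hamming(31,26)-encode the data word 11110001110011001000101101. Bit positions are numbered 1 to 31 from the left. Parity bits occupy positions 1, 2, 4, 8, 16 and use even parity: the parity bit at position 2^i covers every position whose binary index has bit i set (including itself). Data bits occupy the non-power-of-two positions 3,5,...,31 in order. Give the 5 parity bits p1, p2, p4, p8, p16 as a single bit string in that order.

Place data bits at non-power-of-two positions: b3=1, b5=1, b6=1, b7=1, b9=0, b10=0, b11=0, b12=1, b13=1, b14=1, b15=0, b17=0, b18=1, b19=1, b20=0, b21=0, b22=1, b23=0, b24=0, b25=0, b26=1, b27=0, b28=1, b29=1, b30=0, b31=1.
p1 = XOR of data positions {3,5,7,9,11,13,15,17,19,21,23,25,27,29,31} = 1⊕1⊕1⊕0⊕0⊕1⊕0⊕0⊕1⊕0⊕0⊕0⊕0⊕1⊕1 = 1
p2 = XOR of data positions {3,6,7,10,11,14,15,18,19,22,23,26,27,30,31} = 1⊕1⊕1⊕0⊕0⊕1⊕0⊕1⊕1⊕1⊕0⊕1⊕0⊕0⊕1 = 1
p4 = XOR of data positions {5,6,7,12,13,14,15,20,21,22,23,28,29,30,31} = 1⊕1⊕1⊕1⊕1⊕1⊕0⊕0⊕0⊕1⊕0⊕1⊕1⊕0⊕1 = 0
p8 = XOR of data positions {9,10,11,12,13,14,15,24,25,26,27,28,29,30,31} = 0⊕0⊕0⊕1⊕1⊕1⊕0⊕0⊕0⊕1⊕0⊕1⊕1⊕0⊕1 = 1
p16 = XOR of data positions {17,18,19,20,21,22,23,24,25,26,27,28,29,30,31} = 0⊕1⊕1⊕0⊕0⊕1⊕0⊕0⊕0⊕1⊕0⊕1⊕1⊕0⊕1 = 1
Parity bits p1,p2,p4,p8,p16 = 11011

11011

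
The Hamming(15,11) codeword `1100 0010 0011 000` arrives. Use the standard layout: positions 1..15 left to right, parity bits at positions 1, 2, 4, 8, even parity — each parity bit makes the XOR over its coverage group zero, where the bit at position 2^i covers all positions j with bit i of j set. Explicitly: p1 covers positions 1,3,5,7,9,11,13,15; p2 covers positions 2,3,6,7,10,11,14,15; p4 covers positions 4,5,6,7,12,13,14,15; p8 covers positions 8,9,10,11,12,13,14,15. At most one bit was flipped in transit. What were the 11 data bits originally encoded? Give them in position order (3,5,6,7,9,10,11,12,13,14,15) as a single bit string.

s1: b1⊕b3⊕b5⊕b7⊕b9⊕b11⊕b13⊕b15 = 1⊕0⊕0⊕1⊕0⊕1⊕0⊕0 = 1
s2: b2⊕b3⊕b6⊕b7⊕b10⊕b11⊕b14⊕b15 = 1⊕0⊕0⊕1⊕0⊕1⊕0⊕0 = 1
s4: b4⊕b5⊕b6⊕b7⊕b12⊕b13⊕b14⊕b15 = 0⊕0⊕0⊕1⊕1⊕0⊕0⊕0 = 0
s8: b8⊕b9⊕b10⊕b11⊕b12⊕b13⊕b14⊕b15 = 0⊕0⊕0⊕1⊕1⊕0⊕0⊕0 = 0
Syndrome (s8...s1) = 0011 → position 3.
Flip bit 3: corrected codeword = 111000100011000
Data bits at positions 3,5,6,7,9,10,11,12,13,14,15: 10010011000

10010011000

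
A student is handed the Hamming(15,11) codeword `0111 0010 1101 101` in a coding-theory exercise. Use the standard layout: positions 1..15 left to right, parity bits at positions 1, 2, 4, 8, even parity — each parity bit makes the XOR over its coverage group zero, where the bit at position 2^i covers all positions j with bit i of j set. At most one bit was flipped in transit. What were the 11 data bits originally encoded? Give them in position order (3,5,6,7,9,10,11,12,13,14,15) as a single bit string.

10011101100

s1: b1⊕b3⊕b5⊕b7⊕b9⊕b11⊕b13⊕b15 = 0⊕1⊕0⊕1⊕1⊕0⊕1⊕1 = 1
s2: b2⊕b3⊕b6⊕b7⊕b10⊕b11⊕b14⊕b15 = 1⊕1⊕0⊕1⊕1⊕0⊕0⊕1 = 1
s4: b4⊕b5⊕b6⊕b7⊕b12⊕b13⊕b14⊕b15 = 1⊕0⊕0⊕1⊕1⊕1⊕0⊕1 = 1
s8: b8⊕b9⊕b10⊕b11⊕b12⊕b13⊕b14⊕b15 = 0⊕1⊕1⊕0⊕1⊕1⊕0⊕1 = 1
Syndrome (s8...s1) = 1111 → position 15.
Flip bit 15: corrected codeword = 011100101101100
Data bits at positions 3,5,6,7,9,10,11,12,13,14,15: 10011101100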